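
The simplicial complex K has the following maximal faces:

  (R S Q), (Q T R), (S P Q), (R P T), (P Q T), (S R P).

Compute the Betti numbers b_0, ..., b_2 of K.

Fix the vertex order P < Q < R < S < T and write every simplex with vertices in increasing order. Then dim K = 2 and the simplices of K are:

  0-simplices (5): P, Q, R, S, T
  1-simplices (9): PQ, PR, PS, PT, QR, QS, QT, RS, RT
  2-simplices (6): PQS, PQT, PRS, PRT, QRS, QRT

Hence C_0 ≅ Z^5, C_1 ≅ Z^9, C_2 ≅ Z^6.

Boundary ∂_1: C_1 → C_0 is given by ∂[p,q] = [q] − [p]. For instance
  ∂RS = S − R.
As a 5×9 matrix over Z this has rank 4, with invariant factors (1,1,1,1).

The boundary map ∂_2: C_2 → C_1 sends each 2-simplex [p,q,r] to [q,r] − [p,r] + [p,q]. For instance
  ∂PRS = RS − PS + PR,
  ∂PRT = RT − PT + PR.
This gives a 9×6 integer matrix of rank 5; reducing to Smith normal form yields diagonal entries (1,1,1,1,1).

From H_k ≅ ker(∂_k) / im(∂_{k+1}) we obtain:

  H_0: rank C_0 − rank ∂_1 = 5 − 4 = 1, and the invariant factors of ∂_1 are all 1, so H_0 = Z.
  H_1: rank ker ∂_1 − rank ∂_2 = (9 − 4) − 5 = 0, and the invariant factors of ∂_2 are all 1, so H_1 = 0.
  H_2: rank ker ∂_2 − rank ∂_3 = (6 − 5) − 0 = 1, and there is no ∂_3, so H_2 = Z.

(K is a triangulation of the 2-sphere S^2.)

Hence the Betti numbers are b_0 = 1, b_1 = 0, b_2 = 1.

b_0 = 1, b_1 = 0, b_2 = 1.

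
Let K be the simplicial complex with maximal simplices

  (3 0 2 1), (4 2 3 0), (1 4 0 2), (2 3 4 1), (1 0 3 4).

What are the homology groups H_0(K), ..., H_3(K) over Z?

Order the vertices as 0 < 1 < 2 < 3 < 4. Listing each simplex with vertices in this order, K has dimension 3 with simplices:

  0-simplices (5): [0], [1], [2], [3], [4]
  1-simplices (10): [0,1], [0,2], [0,3], [0,4], [1,2], [1,3], [1,4], [2,3], [2,4], [3,4]
  2-simplices (10): [0,1,2], [0,1,3], [0,1,4], [0,2,3], [0,2,4], [0,3,4], [1,2,3], [1,2,4], [1,3,4], [2,3,4]
  3-simplices (5): [0,1,2,3], [0,1,2,4], [0,1,3,4], [0,2,3,4], [1,2,3,4]

Hence C_0 ≅ Z^5, C_1 ≅ Z^10, C_2 ≅ Z^10, C_3 ≅ Z^5.

Boundary ∂_1: C_1 → C_0 is given by ∂[p,q] = [q] − [p].
As a 5×10 matrix over Z this has rank 4, with invariant factors (1,1,1,1).

Boundary ∂_2: C_2 → C_1 acts by ∂[p,q,r] = [q,r] − [p,r] + [p,q]. For instance
  ∂[1,2,3] = [2,3] − [1,3] + [1,2],
  ∂[0,3,4] = [3,4] − [0,4] + [0,3].
The 10×10 boundary matrix has rank 6 and Smith normal form diag(1,1,1,1,1,1).

∂_3: C_3 → C_2 sends each 3-simplex σ to the alternating sum Σ_i (−1)^i (σ with its i-th vertex removed). For instance
  ∂[0,1,3,4] = [1,3,4] − [0,3,4] + [0,1,4] − [0,1,3],
  ∂[0,1,2,4] = [1,2,4] − [0,2,4] + [0,1,4] − [0,1,2].
As a 10×5 matrix over Z this has rank 4, with invariant factors (1,1,1,1).

Computing H_k = (kernel of ∂_k) / (image of ∂_{k+1}):

  H_0: rank C_0 − rank ∂_1 = 5 − 4 = 1, and the invariant factors of ∂_1 are all 1, so H_0 ≅ Z.
  H_1: rank ker ∂_1 − rank ∂_2 = (10 − 4) − 6 = 0, and the invariant factors of ∂_2 are all 1, so H_1 ≅ 0.
  H_2: rank ker ∂_2 − rank ∂_3 = (10 − 6) − 4 = 0, and the invariant factors of ∂_3 are all 1, so H_2 ≅ 0.
  H_3: rank ker ∂_3 − rank ∂_4 = (5 − 4) − 0 = 1, and there is no ∂_4, so H_3 ≅ Z.

As a check, the Euler characteristic is 5 − 10 + 10 − 5 = 0, which agrees with 1 − 0 + 0 − 1 = 0.
(K is a triangulation of the 3-sphere S^3.)

H_0 = Z,  H_1 = 0,  H_2 = 0,  H_3 = Z.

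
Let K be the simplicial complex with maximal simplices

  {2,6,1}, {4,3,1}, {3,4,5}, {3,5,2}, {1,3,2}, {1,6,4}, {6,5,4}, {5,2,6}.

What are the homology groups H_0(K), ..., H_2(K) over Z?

H_0 ≅ Z,  H_1 = 0,  H_2 ≅ Z.

Take the total order 1 < 2 < 3 < 4 < 5 < 6 on the vertex set. Then K (dimension 2) consists of the simplices:

  0-simplices (6): [1], [2], [3], [4], [5], [6]
  1-simplices (12): [1,2], [1,3], [1,4], [1,6], [2,3], [2,5], [2,6], [3,4], [3,5], [4,5], [4,6], [5,6]
  2-simplices (8): [1,2,3], [1,2,6], [1,3,4], [1,4,6], [2,3,5], [2,5,6], [3,4,5], [4,5,6]

so the chain groups are C_0 ≅ Z^6, C_1 ≅ Z^12, C_2 ≅ Z^8.

∂_1: C_1 → C_0 sends each edge [p,q] (with p < q) to q − p. For instance
  ∂[4,6] = [6] − [4].
The resulting 6×12 matrix has rank 5, and its Smith normal form has invariant factors (1,1,1,1,1).

∂_2: C_2 → C_1 acts by ∂[p,q,r] = [q,r] − [p,r] + [p,q]. For instance
  ∂[1,2,3] = [2,3] − [1,3] + [1,2],
  ∂[4,5,6] = [5,6] − [4,6] + [4,5].
As a 12×8 matrix over Z this has rank 7, with invariant factors (1,1,1,1,1,1,1).

Now H_k = ker ∂_k / im ∂_{k+1}, so:

  H_0: rank C_0 − rank ∂_1 = 6 − 5 = 1, and the invariant factors of ∂_1 are all 1, so H_0 ≅ Z.
  H_1: rank ker ∂_1 − rank ∂_2 = (12 − 5) − 7 = 0, and the invariant factors of ∂_2 are all 1, so H_1 ≅ 0.
  H_2: rank ker ∂_2 − rank ∂_3 = (8 − 7) − 0 = 1, and there is no ∂_3, so H_2 ≅ Z.

As a check, the Euler characteristic is 6 − 12 + 8 = 2, which agrees with 1 − 0 + 1 = 2.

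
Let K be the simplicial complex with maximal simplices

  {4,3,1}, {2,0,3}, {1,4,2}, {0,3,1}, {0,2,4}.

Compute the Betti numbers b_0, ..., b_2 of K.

b_0 = 1, b_1 = 1, b_2 = 0.

Fix the vertex order 0 < 1 < 2 < 3 < 4 and write every simplex with vertices in increasing order. Then dim K = 2 and the simplices of K are:

  0-simplices (5): [0], [1], [2], [3], [4]
  1-simplices (10): [0,1], [0,2], [0,3], [0,4], [1,2], [1,3], [1,4], [2,3], [2,4], [3,4]
  2-simplices (5): [0,1,3], [0,2,3], [0,2,4], [1,2,4], [1,3,4]

Hence C_0 ≅ Z^5, C_1 ≅ Z^10, C_2 ≅ Z^5.

∂_1: C_1 → C_0 is given by ∂[p,q] = [q] − [p]. For instance
  ∂[2,4] = [4] − [2].
The 5×10 boundary matrix has rank 4 and Smith normal form diag(1,1,1,1).

∂_2: C_2 → C_1 sends each 2-simplex [p,q,r] to [q,r] − [p,r] + [p,q]. For instance
  ∂[1,2,4] = [2,4] − [1,4] + [1,2],
  ∂[0,2,3] = [2,3] − [0,3] + [0,2].
As a 10×5 matrix over Z this has rank 5, with invariant factors (1,1,1,1,1).

From H_k ≅ ker(∂_k) / im(∂_{k+1}) we obtain:

  H_0: rank C_0 − rank ∂_1 = 5 − 4 = 1, and the invariant factors of ∂_1 are all 1, so H_0 ≅ Z.
  H_1: rank ker ∂_1 − rank ∂_2 = (10 − 4) − 5 = 1, and the invariant factors of ∂_2 are all 1, so H_1 ≅ Z.
  H_2: rank ker ∂_2 − rank ∂_3 = (5 − 5) − 0 = 0, and there is no ∂_3, so H_2 ≅ 0.

Hence the Betti numbers are b_0 = 1, b_1 = 1, b_2 = 0.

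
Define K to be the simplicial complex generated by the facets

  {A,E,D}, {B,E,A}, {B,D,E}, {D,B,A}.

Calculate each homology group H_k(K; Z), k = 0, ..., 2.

Take the total order A < B < D < E on the vertex set. Then K (dimension 2) consists of the simplices:

  0-simplices (4): A, B, D, E
  1-simplices (6): AB, AD, AE, BD, BE, DE
  2-simplices (4): ABD, ABE, ADE, BDE

so the chain groups are C_0 ≅ Z^4, C_1 ≅ Z^6, C_2 ≅ Z^4.

The boundary map ∂_1: C_1 → C_0 maps an edge to its endpoints' difference, ∂[p,q] = q − p. For instance
  ∂DE = E − D.
The 4×6 boundary matrix has rank 3 and Smith normal form diag(1,1,1).

The boundary map ∂_2: C_2 → C_1 acts by ∂[p,q,r] = [q,r] − [p,r] + [p,q]. For instance
  ∂ADE = DE − AE + AD,
  ∂BDE = DE − BE + BD.
The resulting 6×4 matrix has rank 3, and its Smith normal form has invariant factors (1,1,1).

Reading off H_k = ker ∂_k / im ∂_{k+1}:

  H_0: rank C_0 − rank ∂_1 = 4 − 3 = 1, and the invariant factors of ∂_1 are all 1, so H_0 = Z.
  H_1: rank ker ∂_1 − rank ∂_2 = (6 − 3) − 3 = 0, and the invariant factors of ∂_2 are all 1, so H_1 = 0.
  H_2: rank ker ∂_2 − rank ∂_3 = (4 − 3) − 0 = 1, and there is no ∂_3, so H_2 = Z.

As a check, the Euler characteristic is 4 − 6 + 4 = 2, which agrees with 1 − 0 + 1 = 2.

H_0 ≅ Z,  H_1 = 0,  H_2 ≅ Z.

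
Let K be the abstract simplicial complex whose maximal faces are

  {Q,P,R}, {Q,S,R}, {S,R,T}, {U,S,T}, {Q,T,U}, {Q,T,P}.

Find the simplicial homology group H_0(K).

H_0 ≅ Z.

Order the vertices as P < Q < R < S < T < U. Listing each simplex with vertices in this order, K has dimension 2 with simplices:

  0-simplices (6): P, Q, R, S, T, U
  1-simplices (12): PQ, PR, PT, QR, QS, QT, QU, RS, RT, ST, SU, TU
  2-simplices (6): PQR, PQT, QRS, QTU, RST, STU

Hence C_0 ≅ Z^6, C_1 ≅ Z^12, C_2 ≅ Z^6.

∂_1: C_1 → C_0 maps an edge to its endpoints' difference, ∂[p,q] = q − p.
The resulting 6×12 matrix has rank 5, and its Smith normal form has invariant factors (1,1,1,1,1).

∂_2: C_2 → C_1 sends each 2-simplex [p,q,r] to [q,r] − [p,r] + [p,q]. For instance
  ∂STU = TU − SU + ST,
  ∂QTU = TU − QU + QT.
This gives a 12×6 integer matrix of rank 6; reducing to Smith normal form yields diagonal entries (1,1,1,1,1,1).

From H_k ≅ ker(∂_k) / im(∂_{k+1}) we obtain:

  H_0: rank C_0 − rank ∂_1 = 6 − 5 = 1, and the invariant factors of ∂_1 are all 1, so H_0 = Z.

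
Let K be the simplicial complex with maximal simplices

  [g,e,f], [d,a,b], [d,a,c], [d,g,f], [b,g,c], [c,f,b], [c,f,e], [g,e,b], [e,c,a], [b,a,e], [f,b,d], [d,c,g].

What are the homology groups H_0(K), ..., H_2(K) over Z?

H_0 = Z,  H_1 = Z/2,  H_2 = 0.

Fix the vertex order a < b < c < d < e < f < g and write every simplex with vertices in increasing order. Then dim K = 2 and the simplices of K are:

  0-simplices (7): a, b, c, d, e, f, g
  1-simplices (18): ab, ac, ad, ae, bc, bd, be, bf, bg, cd, ce, cf, cg, df, dg, ef, eg, fg
  2-simplices (12): abd, abe, acd, ace, bcf, bcg, bdf, beg, cdg, cef, dfg, efg

giving chain groups C_0 ≅ Z^7, C_1 ≅ Z^18, C_2 ≅ Z^12.

∂_1: C_1 → C_0 sends each edge [p,q] (with p < q) to q − p. For instance
  ∂bd = d − b.
The 7×18 boundary matrix has rank 6 and Smith normal form diag(1,1,1,1,1,1).

∂_2: C_2 → C_1 maps a triangle to the signed sum of its edges. For instance
  ∂bcg = cg − bg + bc,
  ∂dfg = fg − dg + df.
This gives a 18×12 integer matrix of rank 12; reducing to Smith normal form yields diagonal entries (1,1,1,1,1,1,1,1,1,1,1,2).

From H_k ≅ ker(∂_k) / im(∂_{k+1}) we obtain:

  H_0: rank C_0 − rank ∂_1 = 7 − 6 = 1, and the invariant factors of ∂_1 are all 1, so H_0 ≅ Z.
  H_1: rank ker ∂_1 − rank ∂_2 = (18 − 6) − 12 = 0, and ∂_2 has invariant factor 2 > 1, so H_1 ≅ Z/2.
  H_2: rank ker ∂_2 − rank ∂_3 = (12 − 12) − 0 = 0, and there is no ∂_3, so H_2 ≅ 0.

As a check, the Euler characteristic is 7 − 18 + 12 = 1, which agrees with 1 − 0 + 0 = 1.
(K is a triangulation of the real projective plane RP^2.)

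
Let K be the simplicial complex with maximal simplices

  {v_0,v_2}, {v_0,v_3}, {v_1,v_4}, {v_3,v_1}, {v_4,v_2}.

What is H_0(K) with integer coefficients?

Take the total order v_0 < v_1 < v_2 < v_3 < v_4 on the vertex set. Then K (dimension 1) consists of the simplices:

  0-simplices (5): [v_0], [v_1], [v_2], [v_3], [v_4]
  1-simplices (5): [v_0,v_2], [v_0,v_3], [v_1,v_3], [v_1,v_4], [v_2,v_4]

giving chain groups C_0 ≅ Z^5, C_1 ≅ Z^5.

The boundary map ∂_1: C_1 → C_0 is given by ∂[p,q] = [q] − [p]. For instance
  ∂[v_2,v_4] = [v_4] − [v_2].
The resulting 5×5 matrix has rank 4, and its Smith normal form has invariant factors (1,1,1,1).

Computing H_k = (kernel of ∂_k) / (image of ∂_{k+1}):

  H_0: rank C_0 − rank ∂_1 = 5 − 4 = 1, and the invariant factors of ∂_1 are all 1, so H_0 = Z.

(K is a triangulation of the circle S^1.)

H_0 = Z.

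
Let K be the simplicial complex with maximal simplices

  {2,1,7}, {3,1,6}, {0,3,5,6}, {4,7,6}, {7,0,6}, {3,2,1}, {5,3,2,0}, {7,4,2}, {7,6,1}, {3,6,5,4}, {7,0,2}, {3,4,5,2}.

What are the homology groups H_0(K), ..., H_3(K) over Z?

H_0 = Z,  H_1 = 0,  H_2 = Z^2,  H_3 = 0.

Order the vertices as 0 < 1 < 2 < 3 < 4 < 5 < 6 < 7. Listing each simplex with vertices in this order, K has dimension 3 with simplices:

  0-simplices (8): [0], [1], [2], [3], [4], [5], [6], [7]
  1-simplices (21): [0,2], [0,3], [0,5], [0,6], [0,7], [1,2], [1,3], [1,6], [1,7], [2,3], [2,4], [2,5], [2,7], [3,4], [3,5], [3,6], [4,5], [4,6], [4,7], [5,6], [6,7]
  2-simplices (20): (20 of them)
  3-simplices (4): [0,2,3,5], [0,3,5,6], [2,3,4,5], [3,4,5,6]

Hence C_0 ≅ Z^8, C_1 ≅ Z^21, C_2 ≅ Z^20, C_3 ≅ Z^4.

The boundary map ∂_1: C_1 → C_0 maps an edge to its endpoints' difference, ∂[p,q] = q − p. For instance
  ∂[1,6] = [6] − [1].
This gives a 8×21 integer matrix of rank 7; reducing to Smith normal form yields diagonal entries (1,1,1,1,1,1,1).

Boundary ∂_2: C_2 → C_1 maps a triangle to the signed sum of its edges. For instance
  ∂[1,3,6] = [3,6] − [1,6] + [1,3],
  ∂[3,4,6] = [4,6] − [3,6] + [3,4].
This gives a 21×20 integer matrix of rank 14; reducing to Smith normal form yields diagonal entries (1,1,1,1,1,1,1,1,1,1,1,1,1,1).

The boundary map ∂_3: C_3 → C_2 sends each 3-simplex σ to the alternating sum Σ_i (−1)^i (σ with its i-th vertex removed). For instance
  ∂[0,3,5,6] = [3,5,6] − [0,5,6] + [0,3,6] − [0,3,5],
  ∂[0,2,3,5] = [2,3,5] − [0,3,5] + [0,2,5] − [0,2,3].
This gives a 20×4 integer matrix of rank 4; reducing to Smith normal form yields diagonal entries (1,1,1,1).

Computing H_k = (kernel of ∂_k) / (image of ∂_{k+1}):

  H_0: rank C_0 − rank ∂_1 = 8 − 7 = 1, and the invariant factors of ∂_1 are all 1, so H_0 ≅ Z.
  H_1: rank ker ∂_1 − rank ∂_2 = (21 − 7) − 14 = 0, and the invariant factors of ∂_2 are all 1, so H_1 ≅ 0.
  H_2: rank ker ∂_2 − rank ∂_3 = (20 − 14) − 4 = 2, and the invariant factors of ∂_3 are all 1, so H_2 ≅ Z^2.
  H_3: rank ker ∂_3 − rank ∂_4 = (4 − 4) − 0 = 0, and there is no ∂_4, so H_3 ≅ 0.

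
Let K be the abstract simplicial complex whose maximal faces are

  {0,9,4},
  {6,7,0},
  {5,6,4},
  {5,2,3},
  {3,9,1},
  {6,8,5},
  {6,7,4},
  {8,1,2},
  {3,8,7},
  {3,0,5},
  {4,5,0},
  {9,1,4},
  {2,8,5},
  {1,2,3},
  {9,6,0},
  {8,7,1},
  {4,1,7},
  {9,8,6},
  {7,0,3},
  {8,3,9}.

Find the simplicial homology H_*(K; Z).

K has 10 vertices, 30 edges, 20 triangles.
rank ∂_0 = 0, rank ∂_1 = 9 ⇒ b_0 = 10 − 0 − 9 = 1; all invariant factors of ∂_1 are 1 so no torsion. So H_0 = Z.
rank ∂_1 = 9, rank ∂_2 = 20 ⇒ b_1 = 30 − 9 − 20 = 1; ∂_2 has invariant factor(s) [2] giving torsion. So H_1 = Z × Z/2.
rank ∂_2 = 20, rank ∂_3 = 0 ⇒ b_2 = 20 − 20 − 0 = 0. So H_2 = 0.

H_0 = Z,  H_1 = Z × Z/2,  H_2 = 0.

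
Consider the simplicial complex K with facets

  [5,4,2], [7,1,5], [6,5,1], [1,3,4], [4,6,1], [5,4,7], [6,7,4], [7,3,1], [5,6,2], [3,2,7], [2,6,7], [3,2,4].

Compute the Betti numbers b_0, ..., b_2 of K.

b_0 = 1, b_1 = 0, b_2 = 0.

We work with the vertex ordering 1 < 2 < 3 < 4 < 5 < 6 < 7. The simplices of K, each written with vertices in increasing order, are:

  0-simplices (7): [1], [2], [3], [4], [5], [6], [7]
  1-simplices (18): [1,3], [1,4], [1,5], [1,6], [1,7], [2,3], [2,4], [2,5], [2,6], [2,7], [3,4], [3,7], [4,5], [4,6], [4,7], [5,6], [5,7], [6,7]
  2-simplices (12): [1,3,4], [1,3,7], [1,4,6], [1,5,6], [1,5,7], [2,3,4], [2,3,7], [2,4,5], [2,5,6], [2,6,7], [4,5,7], [4,6,7]

so the chain groups are C_0 ≅ Z^7, C_1 ≅ Z^18, C_2 ≅ Z^12.

∂_1: C_1 → C_0 is given by ∂[p,q] = [q] − [p].
The resulting 7×18 matrix has rank 6, and its Smith normal form has invariant factors (1,1,1,1,1,1).

Boundary ∂_2: C_2 → C_1 sends each 2-simplex [p,q,r] to [q,r] − [p,r] + [p,q]. For instance
  ∂[2,3,7] = [3,7] − [2,7] + [2,3],
  ∂[1,5,7] = [5,7] − [1,7] + [1,5].
The 18×12 boundary matrix has rank 12 and Smith normal form diag(1,1,1,1,1,1,1,1,1,1,1,2).

Reading off H_k = ker ∂_k / im ∂_{k+1}:

  H_0: rank C_0 − rank ∂_1 = 7 − 6 = 1, and the invariant factors of ∂_1 are all 1, so H_0 = Z.
  H_1: rank ker ∂_1 − rank ∂_2 = (18 − 6) − 12 = 0, and ∂_2 has invariant factor 2 > 1, so H_1 = Z/2Z.
  H_2: rank ker ∂_2 − rank ∂_3 = (12 − 12) − 0 = 0, and there is no ∂_3, so H_2 = 0.

Hence the Betti numbers are b_0 = 1, b_1 = 0, b_2 = 0.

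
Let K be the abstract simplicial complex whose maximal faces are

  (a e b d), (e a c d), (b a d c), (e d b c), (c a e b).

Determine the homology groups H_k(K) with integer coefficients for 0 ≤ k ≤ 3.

H_0 ≅ Z,  H_1 = 0,  H_2 = 0,  H_3 ≅ Z.

K has 5 vertices, 10 edges, 10 triangles, 5 3-simplices.
rank ∂_0 = 0, rank ∂_1 = 4 ⇒ b_0 = 5 − 0 − 4 = 1; all invariant factors of ∂_1 are 1 so no torsion. So H_0 = Z.
rank ∂_1 = 4, rank ∂_2 = 6 ⇒ b_1 = 10 − 4 − 6 = 0; all invariant factors of ∂_2 are 1 so no torsion. So H_1 = 0.
rank ∂_2 = 6, rank ∂_3 = 4 ⇒ b_2 = 10 − 6 − 4 = 0; all invariant factors of ∂_3 are 1 so no torsion. So H_2 = 0.
rank ∂_3 = 4, rank ∂_4 = 0 ⇒ b_3 = 5 − 4 − 0 = 1. So H_3 = Z.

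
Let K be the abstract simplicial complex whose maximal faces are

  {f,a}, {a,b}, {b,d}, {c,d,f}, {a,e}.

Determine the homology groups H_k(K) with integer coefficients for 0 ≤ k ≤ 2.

Order the vertices as a < b < c < d < e < f. Listing each simplex with vertices in this order, K has dimension 2 with simplices:

  0-simplices (6): a, b, c, d, e, f
  1-simplices (7): ab, ae, af, bd, cd, cf, df
  2-simplices (1): cdf

giving chain groups C_0 ≅ Z^6, C_1 ≅ Z^7, C_2 ≅ Z^1.

∂_1: C_1 → C_0 sends each edge [p,q] (with p < q) to q − p.
The resulting 6×7 matrix has rank 5, and its Smith normal form has invariant factors (1,1,1,1,1).

Boundary ∂_2: C_2 → C_1 acts by ∂[p,q,r] = [q,r] − [p,r] + [p,q]. For instance
  ∂cdf = df − cf + cd.
The 7×1 boundary matrix has rank 1 and Smith normal form diag(1).

Computing H_k = (kernel of ∂_k) / (image of ∂_{k+1}):

  H_0: rank C_0 − rank ∂_1 = 6 − 5 = 1, and the invariant factors of ∂_1 are all 1, so H_0 ≅ Z.
  H_1: rank ker ∂_1 − rank ∂_2 = (7 − 5) − 1 = 1, and the invariant factors of ∂_2 are all 1, so H_1 ≅ Z.
  H_2: rank ker ∂_2 − rank ∂_3 = (1 − 1) − 0 = 0, and there is no ∂_3, so H_2 ≅ 0.

As a check, the Euler characteristic is 6 − 7 + 1 = 0, which agrees with 1 − 1 + 0 = 0.

H_0 = Z,  H_1 = Z,  H_2 = 0.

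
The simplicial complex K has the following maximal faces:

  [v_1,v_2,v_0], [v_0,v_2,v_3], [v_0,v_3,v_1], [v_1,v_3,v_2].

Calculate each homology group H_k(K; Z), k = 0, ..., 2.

K has 4 vertices, 6 edges, 4 triangles.
rank ∂_0 = 0, rank ∂_1 = 3 ⇒ b_0 = 4 − 0 − 3 = 1; all invariant factors of ∂_1 are 1 so no torsion. So H_0 = Z.
rank ∂_1 = 3, rank ∂_2 = 3 ⇒ b_1 = 6 − 3 − 3 = 0; all invariant factors of ∂_2 are 1 so no torsion. So H_1 = 0.
rank ∂_2 = 3, rank ∂_3 = 0 ⇒ b_2 = 4 − 3 − 0 = 1. So H_2 = Z.

H_0 = Z,  H_1 = 0,  H_2 = Z.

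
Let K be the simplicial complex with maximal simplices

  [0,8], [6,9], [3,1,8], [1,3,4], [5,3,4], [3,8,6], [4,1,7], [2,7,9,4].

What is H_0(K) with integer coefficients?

H_0 = Z.

Order the vertices as 0 < 1 < 2 < 3 < 4 < 5 < 6 < 7 < 8 < 9. Listing each simplex with vertices in this order, K has dimension 3 with simplices:

  0-simplices (10): [0], [1], [2], [3], [4], [5], [6], [7], [8], [9]
  1-simplices (18): [0,8], [1,3], [1,4], [1,7], [1,8], [2,4], [2,7], [2,9], [3,4], [3,5], [3,6], [3,8], [4,5], [4,7], [4,9], [6,8], [6,9], [7,9]
  2-simplices (9): [1,3,4], [1,3,8], [1,4,7], [2,4,7], [2,4,9], [2,7,9], [3,4,5], [3,6,8], [4,7,9]
  3-simplices (1): [2,4,7,9]

giving chain groups C_0 ≅ Z^10, C_1 ≅ Z^18, C_2 ≅ Z^9, C_3 ≅ Z^1.

Boundary ∂_1: C_1 → C_0 maps an edge to its endpoints' difference, ∂[p,q] = q − p.
This gives a 10×18 integer matrix of rank 9; reducing to Smith normal form yields diagonal entries (1,1,1,1,1,1,1,1,1).

∂_2: C_2 → C_1 sends each 2-simplex [p,q,r] to [q,r] − [p,r] + [p,q]. For instance
  ∂[2,7,9] = [7,9] − [2,9] + [2,7],
  ∂[3,4,5] = [4,5] − [3,5] + [3,4].
The 18×9 boundary matrix has rank 8 and Smith normal form diag(1,1,1,1,1,1,1,1).

Boundary ∂_3: C_3 → C_2 sends each 3-simplex σ to the alternating sum Σ_i (−1)^i (σ with its i-th vertex removed). For instance
  ∂[2,4,7,9] = [4,7,9] − [2,7,9] + [2,4,9] − [2,4,7].
The resulting 9×1 matrix has rank 1, and its Smith normal form has invariant factors (1).

Now H_k = ker ∂_k / im ∂_{k+1}, so:

  H_0: rank C_0 − rank ∂_1 = 10 − 9 = 1, and the invariant factors of ∂_1 are all 1, so H_0 ≅ Z.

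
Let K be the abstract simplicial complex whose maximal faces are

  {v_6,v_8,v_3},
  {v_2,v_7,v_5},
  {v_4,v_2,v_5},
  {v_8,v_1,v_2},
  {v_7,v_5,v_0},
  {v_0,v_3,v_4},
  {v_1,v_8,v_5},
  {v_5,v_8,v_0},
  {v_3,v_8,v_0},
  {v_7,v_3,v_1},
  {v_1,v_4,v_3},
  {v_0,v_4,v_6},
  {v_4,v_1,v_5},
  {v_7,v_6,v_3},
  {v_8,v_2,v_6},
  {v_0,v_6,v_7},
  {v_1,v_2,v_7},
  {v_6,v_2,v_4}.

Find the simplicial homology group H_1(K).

H_1 = Z ⊕ Z/2.

Order the vertices as v_0 < v_1 < v_2 < v_3 < v_4 < v_5 < v_6 < v_7 < v_8. Listing each simplex with vertices in this order, K has dimension 2 with simplices:

  0-simplices (9): [v_0], [v_1], [v_2], [v_3], [v_4], [v_5], [v_6], [v_7], [v_8]
  1-simplices (27): (27 of them)
  2-simplices (18): (18 of them)

so the chain groups are C_0 ≅ Z^9, C_1 ≅ Z^27, C_2 ≅ Z^18.

Boundary ∂_1: C_1 → C_0 is given by ∂[p,q] = [q] − [p]. For instance
  ∂[v_1,v_2] = [v_2] − [v_1].
The resulting 9×27 matrix has rank 8, and its Smith normal form has invariant factors (1,1,1,1,1,1,1,1).

Boundary ∂_2: C_2 → C_1 sends each 2-simplex [p,q,r] to [q,r] − [p,r] + [p,q]. For instance
  ∂[v_2,v_6,v_8] = [v_6,v_8] − [v_2,v_8] + [v_2,v_6],
  ∂[v_0,v_3,v_8] = [v_3,v_8] − [v_0,v_8] + [v_0,v_3].
As a 27×18 matrix over Z this has rank 18, with invariant factors (1,1,1,1,1,1,1,1,1,1,1,1,1,1,1,1,1,2).

Computing H_k = (kernel of ∂_k) / (image of ∂_{k+1}):

  H_1: rank ker ∂_1 − rank ∂_2 = (27 − 8) − 18 = 1, and ∂_2 has invariant factor 2 > 1, so H_1 = Z ⊕ Z/2.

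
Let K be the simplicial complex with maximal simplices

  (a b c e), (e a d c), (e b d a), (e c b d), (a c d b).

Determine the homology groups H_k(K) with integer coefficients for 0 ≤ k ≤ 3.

H_0 = Z,  H_1 = 0,  H_2 = 0,  H_3 = Z.

K has 5 vertices, 10 edges, 10 triangles, 5 3-simplices.
rank ∂_0 = 0, rank ∂_1 = 4 ⇒ b_0 = 5 − 0 − 4 = 1; all invariant factors of ∂_1 are 1 so no torsion. So H_0 = Z.
rank ∂_1 = 4, rank ∂_2 = 6 ⇒ b_1 = 10 − 4 − 6 = 0; all invariant factors of ∂_2 are 1 so no torsion. So H_1 = 0.
rank ∂_2 = 6, rank ∂_3 = 4 ⇒ b_2 = 10 − 6 − 4 = 0; all invariant factors of ∂_3 are 1 so no torsion. So H_2 = 0.
rank ∂_3 = 4, rank ∂_4 = 0 ⇒ b_3 = 5 − 4 − 0 = 1. So H_3 = Z.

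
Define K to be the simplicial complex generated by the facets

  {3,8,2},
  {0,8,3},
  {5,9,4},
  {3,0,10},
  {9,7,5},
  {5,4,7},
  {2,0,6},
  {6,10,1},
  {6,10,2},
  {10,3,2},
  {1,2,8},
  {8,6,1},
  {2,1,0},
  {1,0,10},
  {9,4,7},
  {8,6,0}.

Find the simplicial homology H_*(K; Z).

H_0 ≅ Z^2,  H_1 ≅ Z/2,  H_2 ≅ Z.

Fix the vertex order 0 < 1 < 2 < 3 < 4 < 5 < 6 < 7 < 8 < 9 < 10 and write every simplex with vertices in increasing order. Then dim K = 2 and the simplices of K are:

  0-simplices (11): [0], [1], [2], [3], [4], [5], [6], [7], [8], [9], [10]
  1-simplices (24): (24 of them)
  2-simplices (16): [0,1,2], [0,1,10], [0,2,6], [0,3,8], [0,3,10], [0,6,8], [1,2,8], [1,6,8], [1,6,10], [2,3,8], [2,3,10], [2,6,10], [4,5,7], [4,5,9], [4,7,9], [5,7,9]

giving chain groups C_0 ≅ Z^11, C_1 ≅ Z^24, C_2 ≅ Z^16.

Boundary ∂_1: C_1 → C_0 is given by ∂[p,q] = [q] − [p]. For instance
  ∂[1,6] = [6] − [1].
As a 11×24 matrix over Z this has rank 9, with invariant factors (1,1,1,1,1,1,1,1,1).

The boundary map ∂_2: C_2 → C_1 maps a triangle to the signed sum of its edges. For instance
  ∂[2,3,10] = [3,10] − [2,10] + [2,3],
  ∂[1,6,10] = [6,10] − [1,10] + [1,6].
As a 24×16 matrix over Z this has rank 15, with invariant factors (1,1,1,1,1,1,1,1,1,1,1,1,1,1,2).

Now H_k = ker ∂_k / im ∂_{k+1}, so:

  H_0: rank C_0 − rank ∂_1 = 11 − 9 = 2, and the invariant factors of ∂_1 are all 1, so H_0 ≅ Z^2.
  H_1: rank ker ∂_1 − rank ∂_2 = (24 − 9) − 15 = 0, and ∂_2 has invariant factor 2 > 1, so H_1 ≅ Z/2.
  H_2: rank ker ∂_2 − rank ∂_3 = (16 − 15) − 0 = 1, and there is no ∂_3, so H_2 ≅ Z.

As a check, the Euler characteristic is 11 − 24 + 16 = 3, which agrees with 2 − 0 + 1 = 3.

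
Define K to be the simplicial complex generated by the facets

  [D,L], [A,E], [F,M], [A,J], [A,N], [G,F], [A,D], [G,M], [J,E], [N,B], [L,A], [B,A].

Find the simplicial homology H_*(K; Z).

H_0 = Z^2,  H_1 = Z^4.

We work with the vertex ordering A < B < D < E < F < G < J < L < M < N. The simplices of K, each written with vertices in increasing order, are:

  0-simplices (10): A, B, D, E, F, G, J, L, M, N
  1-simplices (12): AB, AD, AE, AJ, AL, AN, BN, DL, EJ, FG, FM, GM

so the chain groups are C_0 ≅ Z^10, C_1 ≅ Z^12.

∂_1: C_1 → C_0 maps an edge to its endpoints' difference, ∂[p,q] = q − p. For instance
  ∂FM = M − F.
This gives a 10×12 integer matrix of rank 8; reducing to Smith normal form yields diagonal entries (1,1,1,1,1,1,1,1).

Now H_k = ker ∂_k / im ∂_{k+1}, so:

  H_0: rank C_0 − rank ∂_1 = 10 − 8 = 2, and the invariant factors of ∂_1 are all 1, so H_0 = Z^2.
  H_1: rank ker ∂_1 − rank ∂_2 = (12 − 8) − 0 = 4, and there is no ∂_2, so H_1 = Z^4.

(K is a triangulation of the disjoint union of a wedge of 3 circles and the circle S^1.)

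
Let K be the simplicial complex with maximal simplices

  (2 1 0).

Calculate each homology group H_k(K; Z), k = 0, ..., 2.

Take the total order 0 < 1 < 2 on the vertex set. Then K (dimension 2) consists of the simplices:

  0-simplices (3): [0], [1], [2]
  1-simplices (3): [0,1], [0,2], [1,2]
  2-simplices (1): [0,1,2]

so the chain groups are C_0 ≅ Z^3, C_1 ≅ Z^3, C_2 ≅ Z^1.

∂_1: C_1 → C_0 sends each edge [p,q] (with p < q) to q − p.
As a 3×3 matrix over Z this has rank 2, with invariant factors (1,1).

Boundary ∂_2: C_2 → C_1 acts by ∂[p,q,r] = [q,r] − [p,r] + [p,q]. For instance
  ∂[0,1,2] = [1,2] − [0,2] + [0,1].
As a 3×1 matrix over Z this has rank 1, with invariant factors (1).

Reading off H_k = ker ∂_k / im ∂_{k+1}:

  H_0: rank C_0 − rank ∂_1 = 3 − 2 = 1, and the invariant factors of ∂_1 are all 1, so H_0 ≅ Z.
  H_1: rank ker ∂_1 − rank ∂_2 = (3 − 2) − 1 = 0, and the invariant factors of ∂_2 are all 1, so H_1 ≅ 0.
  H_2: rank ker ∂_2 − rank ∂_3 = (1 − 1) − 0 = 0, and there is no ∂_3, so H_2 ≅ 0.

H_0 = Z,  H_1 = 0,  H_2 = 0.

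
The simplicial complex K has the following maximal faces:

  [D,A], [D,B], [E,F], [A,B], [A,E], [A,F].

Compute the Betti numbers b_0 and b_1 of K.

b_0 = 1, b_1 = 2.

Fix the vertex order A < B < D < E < F and write every simplex with vertices in increasing order. Then dim K = 1 and the simplices of K are:

  0-simplices (5): A, B, D, E, F
  1-simplices (6): AB, AD, AE, AF, BD, EF

so the chain groups are C_0 ≅ Z^5, C_1 ≅ Z^6.

∂_1: C_1 → C_0 is given by ∂[p,q] = [q] − [p]. For instance
  ∂AB = B − A.
The 5×6 boundary matrix has rank 4 and Smith normal form diag(1,1,1,1).

Computing H_k = (kernel of ∂_k) / (image of ∂_{k+1}):

  H_0: rank C_0 − rank ∂_1 = 5 − 4 = 1, and the invariant factors of ∂_1 are all 1, so H_0 ≅ Z.
  H_1: rank ker ∂_1 − rank ∂_2 = (6 − 4) − 0 = 2, and there is no ∂_2, so H_1 ≅ Z^2.

As a check, the Euler characteristic is 5 − 6 = -1, which agrees with 1 − 2 = -1.
(K is a triangulation of a wedge of 2 circles.)

Hence the Betti numbers are b_0 = 1, b_1 = 2.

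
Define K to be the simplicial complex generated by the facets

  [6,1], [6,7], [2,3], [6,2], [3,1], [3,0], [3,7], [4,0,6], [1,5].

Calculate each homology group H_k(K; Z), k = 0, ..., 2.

H_0 ≅ Z,  H_1 ≅ Z^3,  H_2 = 0.

K has 8 vertices, 11 edges, 1 triangle.
rank ∂_0 = 0, rank ∂_1 = 7 ⇒ b_0 = 8 − 0 − 7 = 1; all invariant factors of ∂_1 are 1 so no torsion. So H_0 = Z.
rank ∂_1 = 7, rank ∂_2 = 1 ⇒ b_1 = 11 − 7 − 1 = 3; all invariant factors of ∂_2 are 1 so no torsion. So H_1 = Z^3.
rank ∂_2 = 1, rank ∂_3 = 0 ⇒ b_2 = 1 − 1 − 0 = 0. So H_2 = 0.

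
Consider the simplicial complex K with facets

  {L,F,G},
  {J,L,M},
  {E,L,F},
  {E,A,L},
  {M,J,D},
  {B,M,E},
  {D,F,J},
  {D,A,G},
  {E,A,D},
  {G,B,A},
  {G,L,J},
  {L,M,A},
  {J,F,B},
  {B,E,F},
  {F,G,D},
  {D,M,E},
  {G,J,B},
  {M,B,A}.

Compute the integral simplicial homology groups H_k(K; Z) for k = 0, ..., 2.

H_0 = Z,  H_1 = Z ⊕ Z_2,  H_2 = 0.

K has 9 vertices, 27 edges, 18 triangles.
rank ∂_0 = 0, rank ∂_1 = 8 ⇒ b_0 = 9 − 0 − 8 = 1; all invariant factors of ∂_1 are 1 so no torsion. So H_0 = Z.
rank ∂_1 = 8, rank ∂_2 = 18 ⇒ b_1 = 27 − 8 − 18 = 1; ∂_2 has invariant factor(s) [2] giving torsion. So H_1 = Z ⊕ Z_2.
rank ∂_2 = 18, rank ∂_3 = 0 ⇒ b_2 = 18 − 18 − 0 = 0. So H_2 = 0.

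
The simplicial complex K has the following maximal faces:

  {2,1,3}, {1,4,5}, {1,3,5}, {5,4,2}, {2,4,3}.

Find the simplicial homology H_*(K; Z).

We work with the vertex ordering 1 < 2 < 3 < 4 < 5. The simplices of K, each written with vertices in increasing order, are:

  0-simplices (5): [1], [2], [3], [4], [5]
  1-simplices (10): [1,2], [1,3], [1,4], [1,5], [2,3], [2,4], [2,5], [3,4], [3,5], [4,5]
  2-simplices (5): [1,2,3], [1,3,5], [1,4,5], [2,3,4], [2,4,5]

so the chain groups are C_0 ≅ Z^5, C_1 ≅ Z^10, C_2 ≅ Z^5.

∂_1: C_1 → C_0 is given by ∂[p,q] = [q] − [p]. For instance
  ∂[3,4] = [4] − [3].
As a 5×10 matrix over Z this has rank 4, with invariant factors (1,1,1,1).

The boundary map ∂_2: C_2 → C_1 maps a triangle to the signed sum of its edges. For instance
  ∂[1,4,5] = [4,5] − [1,5] + [1,4],
  ∂[1,2,3] = [2,3] − [1,3] + [1,2].
The 10×5 boundary matrix has rank 5 and Smith normal form diag(1,1,1,1,1).

Now H_k = ker ∂_k / im ∂_{k+1}, so:

  H_0: rank C_0 − rank ∂_1 = 5 − 4 = 1, and the invariant factors of ∂_1 are all 1, so H_0 ≅ Z.
  H_1: rank ker ∂_1 − rank ∂_2 = (10 − 4) − 5 = 1, and the invariant factors of ∂_2 are all 1, so H_1 ≅ Z.
  H_2: rank ker ∂_2 − rank ∂_3 = (5 − 5) − 0 = 0, and there is no ∂_3, so H_2 ≅ 0.

As a check, the Euler characteristic is 5 − 10 + 5 = 0, which agrees with 1 − 1 + 0 = 0.

H_0 = Z,  H_1 = Z,  H_2 = 0.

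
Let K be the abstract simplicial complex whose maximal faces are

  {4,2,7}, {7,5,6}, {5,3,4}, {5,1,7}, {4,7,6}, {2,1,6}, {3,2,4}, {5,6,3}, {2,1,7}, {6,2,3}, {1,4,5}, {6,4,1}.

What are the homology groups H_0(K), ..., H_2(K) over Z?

H_0 ≅ Z,  H_1 ≅ Z_2,  H_2 = 0.

Take the total order 1 < 2 < 3 < 4 < 5 < 6 < 7 on the vertex set. Then K (dimension 2) consists of the simplices:

  0-simplices (7): [1], [2], [3], [4], [5], [6], [7]
  1-simplices (18): [1,2], [1,4], [1,5], [1,6], [1,7], [2,3], [2,4], [2,6], [2,7], [3,4], [3,5], [3,6], [4,5], [4,6], [4,7], [5,6], [5,7], [6,7]
  2-simplices (12): [1,2,6], [1,2,7], [1,4,5], [1,4,6], [1,5,7], [2,3,4], [2,3,6], [2,4,7], [3,4,5], [3,5,6], [4,6,7], [5,6,7]

so the chain groups are C_0 ≅ Z^7, C_1 ≅ Z^18, C_2 ≅ Z^12.

Boundary ∂_1: C_1 → C_0 sends each edge [p,q] (with p < q) to q − p. For instance
  ∂[1,5] = [5] − [1].
This gives a 7×18 integer matrix of rank 6; reducing to Smith normal form yields diagonal entries (1,1,1,1,1,1).

The boundary map ∂_2: C_2 → C_1 sends each 2-simplex [p,q,r] to [q,r] − [p,r] + [p,q]. For instance
  ∂[5,6,7] = [6,7] − [5,7] + [5,6],
  ∂[1,2,7] = [2,7] − [1,7] + [1,2].
As a 18×12 matrix over Z this has rank 12, with invariant factors (1,1,1,1,1,1,1,1,1,1,1,2).

From H_k ≅ ker(∂_k) / im(∂_{k+1}) we obtain:

  H_0: rank C_0 − rank ∂_1 = 7 − 6 = 1, and the invariant factors of ∂_1 are all 1, so H_0 = Z.
  H_1: rank ker ∂_1 − rank ∂_2 = (18 − 6) − 12 = 0, and ∂_2 has invariant factor 2 > 1, so H_1 = Z_2.
  H_2: rank ker ∂_2 − rank ∂_3 = (12 − 12) − 0 = 0, and there is no ∂_3, so H_2 = 0.

(K is a triangulation of the real projective plane RP^2.)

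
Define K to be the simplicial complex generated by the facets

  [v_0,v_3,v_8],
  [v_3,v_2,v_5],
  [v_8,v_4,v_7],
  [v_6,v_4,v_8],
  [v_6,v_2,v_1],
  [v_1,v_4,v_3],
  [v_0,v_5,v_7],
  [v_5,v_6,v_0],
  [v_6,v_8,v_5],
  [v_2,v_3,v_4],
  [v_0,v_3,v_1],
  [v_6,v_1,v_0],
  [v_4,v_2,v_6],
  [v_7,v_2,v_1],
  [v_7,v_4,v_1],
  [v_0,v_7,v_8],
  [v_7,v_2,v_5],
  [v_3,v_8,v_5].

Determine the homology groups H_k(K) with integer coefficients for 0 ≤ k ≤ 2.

H_0 = Z,  H_1 = Z × Z/2,  H_2 = 0.

Fix the vertex order v_0 < v_1 < v_2 < v_3 < v_4 < v_5 < v_6 < v_7 < v_8 and write every simplex with vertices in increasing order. Then dim K = 2 and the simplices of K are:

  0-simplices (9): [v_0], [v_1], [v_2], [v_3], [v_4], [v_5], [v_6], [v_7], [v_8]
  1-simplices (27): (27 of them)
  2-simplices (18): (18 of them)

so the chain groups are C_0 ≅ Z^9, C_1 ≅ Z^27, C_2 ≅ Z^18.

∂_1: C_1 → C_0 maps an edge to its endpoints' difference, ∂[p,q] = q − p.
The resulting 9×27 matrix has rank 8, and its Smith normal form has invariant factors (1,1,1,1,1,1,1,1).

∂_2: C_2 → C_1 maps a triangle to the signed sum of its edges. For instance
  ∂[v_1,v_4,v_7] = [v_4,v_7] − [v_1,v_7] + [v_1,v_4],
  ∂[v_1,v_3,v_4] = [v_3,v_4] − [v_1,v_4] + [v_1,v_3].
As a 27×18 matrix over Z this has rank 18, with invariant factors (1,1,1,1,1,1,1,1,1,1,1,1,1,1,1,1,1,2).

Reading off H_k = ker ∂_k / im ∂_{k+1}:

  H_0: rank C_0 − rank ∂_1 = 9 − 8 = 1, and the invariant factors of ∂_1 are all 1, so H_0 ≅ Z.
  H_1: rank ker ∂_1 − rank ∂_2 = (27 − 8) − 18 = 1, and ∂_2 has invariant factor 2 > 1, so H_1 ≅ Z × Z/2.
  H_2: rank ker ∂_2 − rank ∂_3 = (18 − 18) − 0 = 0, and there is no ∂_3, so H_2 ≅ 0.

(K is a triangulation of the Klein bottle.)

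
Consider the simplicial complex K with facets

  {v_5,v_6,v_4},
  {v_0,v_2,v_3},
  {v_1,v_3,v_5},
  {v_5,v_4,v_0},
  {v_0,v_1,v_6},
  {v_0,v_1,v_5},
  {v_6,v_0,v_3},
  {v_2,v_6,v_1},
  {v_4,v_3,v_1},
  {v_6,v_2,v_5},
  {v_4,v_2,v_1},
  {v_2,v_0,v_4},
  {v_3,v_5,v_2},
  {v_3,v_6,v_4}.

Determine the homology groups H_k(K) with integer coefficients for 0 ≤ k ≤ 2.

H_0 ≅ Z,  H_1 ≅ Z^2,  H_2 ≅ Z.

Order the vertices as v_0 < v_1 < v_2 < v_3 < v_4 < v_5 < v_6. Listing each simplex with vertices in this order, K has dimension 2 with simplices:

  0-simplices (7): [v_0], [v_1], [v_2], [v_3], [v_4], [v_5], [v_6]
  1-simplices (21): (21 of them)
  2-simplices (14): (14 of them)

so the chain groups are C_0 ≅ Z^7, C_1 ≅ Z^21, C_2 ≅ Z^14.

The boundary map ∂_1: C_1 → C_0 is given by ∂[p,q] = [q] − [p].
As a 7×21 matrix over Z this has rank 6, with invariant factors (1,1,1,1,1,1).

The boundary map ∂_2: C_2 → C_1 sends each 2-simplex [p,q,r] to [q,r] − [p,r] + [p,q]. For instance
  ∂[v_2,v_3,v_5] = [v_3,v_5] − [v_2,v_5] + [v_2,v_3],
  ∂[v_4,v_5,v_6] = [v_5,v_6] − [v_4,v_6] + [v_4,v_5].
This gives a 21×14 integer matrix of rank 13; reducing to Smith normal form yields diagonal entries (1,1,1,1,1,1,1,1,1,1,1,1,1).

Now H_k = ker ∂_k / im ∂_{k+1}, so:

  H_0: rank C_0 − rank ∂_1 = 7 − 6 = 1, and the invariant factors of ∂_1 are all 1, so H_0 ≅ Z.
  H_1: rank ker ∂_1 − rank ∂_2 = (21 − 6) − 13 = 2, and the invariant factors of ∂_2 are all 1, so H_1 ≅ Z^2.
  H_2: rank ker ∂_2 − rank ∂_3 = (14 − 13) − 0 = 1, and there is no ∂_3, so H_2 ≅ Z.

As a check, the Euler characteristic is 7 − 21 + 14 = 0, which agrees with 1 − 2 + 1 = 0.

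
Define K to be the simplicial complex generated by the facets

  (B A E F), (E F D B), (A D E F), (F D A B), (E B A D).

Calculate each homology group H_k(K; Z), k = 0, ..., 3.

K has 5 vertices, 10 edges, 10 triangles, 5 3-simplices.
rank ∂_0 = 0, rank ∂_1 = 4 ⇒ b_0 = 5 − 0 − 4 = 1; all invariant factors of ∂_1 are 1 so no torsion. So H_0 ≅ Z.
rank ∂_1 = 4, rank ∂_2 = 6 ⇒ b_1 = 10 − 4 − 6 = 0; all invariant factors of ∂_2 are 1 so no torsion. So H_1 ≅ 0.
rank ∂_2 = 6, rank ∂_3 = 4 ⇒ b_2 = 10 − 6 − 4 = 0; all invariant factors of ∂_3 are 1 so no torsion. So H_2 ≅ 0.
rank ∂_3 = 4, rank ∂_4 = 0 ⇒ b_3 = 5 − 4 − 0 = 1. So H_3 ≅ Z.

H_0 = Z,  H_1 = 0,  H_2 = 0,  H_3 = Z.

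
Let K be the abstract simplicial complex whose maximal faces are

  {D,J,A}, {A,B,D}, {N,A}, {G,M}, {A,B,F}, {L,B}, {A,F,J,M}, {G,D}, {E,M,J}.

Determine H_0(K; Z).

H_0 ≅ Z.

Fix the vertex order A < B < D < E < F < G < J < L < M < N and write every simplex with vertices in increasing order. Then dim K = 3 and the simplices of K are:

  0-simplices (10): A, B, D, E, F, G, J, L, M, N
  1-simplices (17): AB, AD, AF, AJ, AM, AN, BD, BF, BL, DG, DJ, EJ, EM, FJ, FM, GM, JM
  2-simplices (8): ABD, ABF, ADJ, AFJ, AFM, AJM, EJM, FJM
  3-simplices (1): AFJM

Hence C_0 ≅ Z^10, C_1 ≅ Z^17, C_2 ≅ Z^8, C_3 ≅ Z^1.

Boundary ∂_1: C_1 → C_0 is given by ∂[p,q] = [q] − [p]. For instance
  ∂JM = M − J.
The resulting 10×17 matrix has rank 9, and its Smith normal form has invariant factors (1,1,1,1,1,1,1,1,1).

∂_2: C_2 → C_1 sends each 2-simplex [p,q,r] to [q,r] − [p,r] + [p,q]. For instance
  ∂AFJ = FJ − AJ + AF,
  ∂FJM = JM − FM + FJ.
The 17×8 boundary matrix has rank 7 and Smith normal form diag(1,1,1,1,1,1,1).

Boundary ∂_3: C_3 → C_2 sends each 3-simplex σ to the alternating sum Σ_i (−1)^i (σ with its i-th vertex removed). For instance
  ∂AFJM = FJM − AJM + AFM − AFJ.
The resulting 8×1 matrix has rank 1, and its Smith normal form has invariant factors (1).

Computing H_k = (kernel of ∂_k) / (image of ∂_{k+1}):

  H_0: rank C_0 − rank ∂_1 = 10 − 9 = 1, and the invariant factors of ∂_1 are all 1, so H_0 ≅ Z.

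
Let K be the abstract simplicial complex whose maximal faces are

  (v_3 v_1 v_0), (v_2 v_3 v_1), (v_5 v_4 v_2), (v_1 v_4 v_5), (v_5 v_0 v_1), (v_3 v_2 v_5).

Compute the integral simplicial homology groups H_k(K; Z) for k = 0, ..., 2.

Fix the vertex order v_0 < v_1 < v_2 < v_3 < v_4 < v_5 and write every simplex with vertices in increasing order. Then dim K = 2 and the simplices of K are:

  0-simplices (6): [v_0], [v_1], [v_2], [v_3], [v_4], [v_5]
  1-simplices (12): [v_0,v_1], [v_0,v_3], [v_0,v_5], [v_1,v_2], [v_1,v_3], [v_1,v_4], [v_1,v_5], [v_2,v_3], [v_2,v_4], [v_2,v_5], [v_3,v_5], [v_4,v_5]
  2-simplices (6): [v_0,v_1,v_3], [v_0,v_1,v_5], [v_1,v_2,v_3], [v_1,v_4,v_5], [v_2,v_3,v_5], [v_2,v_4,v_5]

Hence C_0 ≅ Z^6, C_1 ≅ Z^12, C_2 ≅ Z^6.

∂_1: C_1 → C_0 maps an edge to its endpoints' difference, ∂[p,q] = q − p. For instance
  ∂[v_1,v_2] = [v_2] − [v_1].
The 6×12 boundary matrix has rank 5 and Smith normal form diag(1,1,1,1,1).

∂_2: C_2 → C_1 acts by ∂[p,q,r] = [q,r] − [p,r] + [p,q]. For instance
  ∂[v_1,v_2,v_3] = [v_2,v_3] − [v_1,v_3] + [v_1,v_2],
  ∂[v_0,v_1,v_3] = [v_1,v_3] − [v_0,v_3] + [v_0,v_1].
The resulting 12×6 matrix has rank 6, and its Smith normal form has invariant factors (1,1,1,1,1,1).

Now H_k = ker ∂_k / im ∂_{k+1}, so:

  H_0: rank C_0 − rank ∂_1 = 6 − 5 = 1, and the invariant factors of ∂_1 are all 1, so H_0 = Z.
  H_1: rank ker ∂_1 − rank ∂_2 = (12 − 5) − 6 = 1, and the invariant factors of ∂_2 are all 1, so H_1 = Z.
  H_2: rank ker ∂_2 − rank ∂_3 = (6 − 6) − 0 = 0, and there is no ∂_3, so H_2 = 0.

(K is a triangulation of the cylinder S^1 x I.)

H_0 ≅ Z,  H_1 ≅ Z,  H_2 = 0.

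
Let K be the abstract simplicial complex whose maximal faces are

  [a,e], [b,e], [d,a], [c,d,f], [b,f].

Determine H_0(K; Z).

Take the total order a < b < c < d < e < f on the vertex set. Then K (dimension 2) consists of the simplices:

  0-simplices (6): a, b, c, d, e, f
  1-simplices (7): ad, ae, be, bf, cd, cf, df
  2-simplices (1): cdf

Hence C_0 ≅ Z^6, C_1 ≅ Z^7, C_2 ≅ Z^1.

Boundary ∂_1: C_1 → C_0 is given by ∂[p,q] = [q] − [p]. For instance
  ∂cd = d − c.
This gives a 6×7 integer matrix of rank 5; reducing to Smith normal form yields diagonal entries (1,1,1,1,1).

∂_2: C_2 → C_1 acts by ∂[p,q,r] = [q,r] − [p,r] + [p,q]. For instance
  ∂cdf = df − cf + cd.
The 7×1 boundary matrix has rank 1 and Smith normal form diag(1).

Reading off H_k = ker ∂_k / im ∂_{k+1}:

  H_0: rank C_0 − rank ∂_1 = 6 − 5 = 1, and the invariant factors of ∂_1 are all 1, so H_0 = Z.

H_0 = Z.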